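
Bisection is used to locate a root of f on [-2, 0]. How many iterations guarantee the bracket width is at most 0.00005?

16

Width after n steps is 2/2^n. Need 2^n ≥ 2/0.00005 = 40000.
2^15 = 32768 < 40000 ≤ 2^16 = 65536, so n = 16.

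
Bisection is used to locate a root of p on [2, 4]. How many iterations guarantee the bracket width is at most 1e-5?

18

Width after n steps is 2/2^n. Need 2^n ≥ 2/1e-5 = 200000.
2^17 = 131072 < 200000 ≤ 2^18 = 262144, so n = 18.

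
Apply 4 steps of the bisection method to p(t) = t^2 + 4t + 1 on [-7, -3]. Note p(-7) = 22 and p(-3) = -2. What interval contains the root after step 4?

[-3.75, -3.5]

t = -5 gives p = 6, positive; keep [-5, -3]
t = -4 gives p = 1, positive; keep [-4, -3]
t = -3.5 gives p = -0.75, negative; keep [-4, -3.5]
t = -3.75 gives p = 0.0625, positive; keep [-3.75, -3.5]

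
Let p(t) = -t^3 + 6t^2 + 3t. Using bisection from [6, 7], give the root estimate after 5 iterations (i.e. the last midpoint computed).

6.46875

m = 6.5, p(m) = -1.625 (−); new bracket [6, 6.5]
m = 6.25, p(m) = 8.984375 (+); new bracket [6.25, 6.5]
m = 6.375, p(m) = 3.884766 (+); new bracket [6.375, 6.5]
m = 6.4375, p(m) = 1.1819 (+); new bracket [6.4375, 6.5]
m = 6.46875, p(m) = -0.2085 (−); new bracket [6.4375, 6.46875]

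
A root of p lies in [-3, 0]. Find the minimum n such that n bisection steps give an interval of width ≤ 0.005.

Width after n steps is 3/2^n. Need 2^n ≥ 3/0.005 = 600.
2^9 = 512 < 600 ≤ 2^10 = 1024, so n = 10.

10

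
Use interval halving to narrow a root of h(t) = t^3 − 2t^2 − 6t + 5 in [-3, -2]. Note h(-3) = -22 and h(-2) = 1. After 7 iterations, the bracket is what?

[-2.0703125, -2.0625]

t = -2.5 gives h = -8.125, negative; keep [-2.5, -2]
t = -2.25 gives h = -3.015625, negative; keep [-2.25, -2]
t = -2.125 gives h = -0.876953, negative; keep [-2.125, -2]
t = -2.0625 gives h = 0.0935, positive; keep [-2.125, -2.0625]
t = -2.09375 gives h = -0.3836, negative; keep [-2.09375, -2.0625]
t = -2.078125 gives h = -0.1431, negative; keep [-2.078125, -2.0625]
t = -2.0703125 gives h = -0.0243, negative; keep [-2.0703125, -2.0625]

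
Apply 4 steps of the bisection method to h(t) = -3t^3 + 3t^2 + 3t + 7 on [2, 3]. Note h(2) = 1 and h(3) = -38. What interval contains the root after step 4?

midpoint 2.5: h = -13.625 < 0 → [2, 2.5]
midpoint 2.25: h = -5.234375 < 0 → [2, 2.25]
midpoint 2.125: h = -1.865234 < 0 → [2, 2.125]
midpoint 2.0625: h = -0.3718 < 0 → [2, 2.0625]

[2, 2.0625]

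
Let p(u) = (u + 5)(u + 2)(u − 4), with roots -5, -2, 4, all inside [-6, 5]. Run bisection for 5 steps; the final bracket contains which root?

4

p(-0.5) = -30.375 < 0, so the root lies in [-0.5, 5]
p(2.25) = -53.921875 < 0, so the root lies in [2.25, 5]
p(3.625) = -18.193359 < 0, so the root lies in [3.625, 5]
p(4.3125) = 18.3704 > 0, so the root lies in [3.625, 4.3125]
p(3.96875) = -1.6729 < 0, so the root lies in [3.96875, 4.3125]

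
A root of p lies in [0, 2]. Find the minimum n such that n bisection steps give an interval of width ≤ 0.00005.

16

Width after n steps is 2/2^n. Need 2^n ≥ 2/0.00005 = 40000.
2^15 = 32768 < 40000 ≤ 2^16 = 65536, so n = 16.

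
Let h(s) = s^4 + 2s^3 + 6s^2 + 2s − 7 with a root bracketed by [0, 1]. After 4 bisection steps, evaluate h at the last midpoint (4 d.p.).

s = 0.5 gives h = -4.1875, negative; keep [0.5, 1]
s = 0.75 gives h = -0.964844, negative; keep [0.75, 1]
s = 0.875 gives h = 1.269775, positive; keep [0.75, 0.875]
s = 0.8125 gives h = 0.0945, positive; keep [0.75, 0.8125]

0.0945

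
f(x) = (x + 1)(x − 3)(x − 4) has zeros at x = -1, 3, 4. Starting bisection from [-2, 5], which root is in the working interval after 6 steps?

-1

m = 1.5, f(m) = 9.375 (+); new bracket [-2, 1.5]
m = -0.25, f(m) = 10.359375 (+); new bracket [-2, -0.25]
m = -1.125, f(m) = -2.642578 (−); new bracket [-1.125, -0.25]
m = -0.6875, f(m) = 5.4016 (+); new bracket [-1.125, -0.6875]
m = -0.90625, f(m) = 1.7967 (+); new bracket [-1.125, -0.90625]
m = -1.015625, f(m) = -0.3147 (−); new bracket [-1.015625, -0.90625]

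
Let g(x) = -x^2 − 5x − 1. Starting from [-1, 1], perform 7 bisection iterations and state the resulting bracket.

[-0.21875, -0.203125]

midpoint 0: g = -1 < 0 → [-1, 0]
midpoint -0.5: g = 1.25 > 0 → [-0.5, 0]
midpoint -0.25: g = 0.1875 > 0 → [-0.25, 0]
midpoint -0.125: g = -0.3906 < 0 → [-0.25, -0.125]
midpoint -0.1875: g = -0.0977 < 0 → [-0.25, -0.1875]
midpoint -0.21875: g = 0.0459 > 0 → [-0.21875, -0.1875]
midpoint -0.203125: g = -0.0256 < 0 → [-0.21875, -0.203125]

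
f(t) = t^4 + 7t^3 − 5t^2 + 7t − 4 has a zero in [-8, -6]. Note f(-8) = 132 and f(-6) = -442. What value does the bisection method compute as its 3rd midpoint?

m = -7, f(m) = -298 (−); new bracket [-8, -7]
m = -7.5, f(m) = -126.8125 (−); new bracket [-8, -7.5]
m = -7.75, f(m) = -9.449219 (−); new bracket [-8, -7.75]

-7.75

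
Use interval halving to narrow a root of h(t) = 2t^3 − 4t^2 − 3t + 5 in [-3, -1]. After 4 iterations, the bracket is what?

m = -2, h(m) = -21 (−); new bracket [-2, -1]
m = -1.5, h(m) = -6.25 (−); new bracket [-1.5, -1]
m = -1.25, h(m) = -1.40625 (−); new bracket [-1.25, -1]
m = -1.125, h(m) = 0.4648 (+); new bracket [-1.25, -1.125]

[-1.25, -1.125]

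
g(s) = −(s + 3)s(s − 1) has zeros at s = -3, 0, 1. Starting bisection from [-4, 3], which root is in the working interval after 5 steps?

-3

midpoint -0.5: g = -1.875 < 0 → [-4, -0.5]
midpoint -2.25: g = -5.484375 < 0 → [-4, -2.25]
midpoint -3.125: g = 1.611328 > 0 → [-3.125, -2.25]
midpoint -2.6875: g = -3.0969 < 0 → [-3.125, -2.6875]
midpoint -2.90625: g = -1.0643 < 0 → [-3.125, -2.90625]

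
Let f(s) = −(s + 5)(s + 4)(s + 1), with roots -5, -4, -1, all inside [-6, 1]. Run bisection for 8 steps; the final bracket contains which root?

s = -2.5 gives f = 5.625, positive; keep [-2.5, 1]
s = -0.75 gives f = -3.453125, negative; keep [-2.5, -0.75]
s = -1.625 gives f = 5.009766, positive; keep [-1.625, -0.75]
s = -1.1875 gives f = 2.0105, positive; keep [-1.1875, -0.75]
s = -0.96875 gives f = -0.3819, negative; keep [-1.1875, -0.96875]
s = -1.078125 gives f = 0.8953, positive; keep [-1.078125, -0.96875]
s = -1.0234375 gives f = 0.2774, positive; keep [-1.0234375, -0.96875]
s = -0.99609375 gives f = -0.047, negative; keep [-1.0234375, -0.99609375]

-1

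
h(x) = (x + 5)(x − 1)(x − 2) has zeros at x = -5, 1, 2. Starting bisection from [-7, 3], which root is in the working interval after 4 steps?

-5

m = -2, h(m) = 36 (+); new bracket [-7, -2]
m = -4.5, h(m) = 17.875 (+); new bracket [-7, -4.5]
m = -5.75, h(m) = -39.234375 (−); new bracket [-5.75, -4.5]
m = -5.125, h(m) = -5.4551 (−); new bracket [-5.125, -4.5]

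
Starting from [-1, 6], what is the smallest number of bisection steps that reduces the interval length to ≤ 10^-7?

Width after n steps is 7/2^n. Need 2^n ≥ 7/10^-7 = 70000000.
2^26 = 67108864 < 70000000 ≤ 2^27 = 134217728, so n = 27.

27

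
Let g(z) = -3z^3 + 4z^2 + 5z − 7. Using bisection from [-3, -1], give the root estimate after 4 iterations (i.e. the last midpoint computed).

z = -2 gives g = 23, positive; keep [-2, -1]
z = -1.5 gives g = 4.625, positive; keep [-1.5, -1]
z = -1.25 gives g = -1.140625, negative; keep [-1.5, -1.25]
z = -1.375 gives g = 1.4863, positive; keep [-1.375, -1.25]

-1.375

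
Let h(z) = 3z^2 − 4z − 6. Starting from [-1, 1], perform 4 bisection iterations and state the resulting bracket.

[-1, -0.875]

h(0) = -6 < 0, so the root lies in [-1, 0]
h(-0.5) = -3.25 < 0, so the root lies in [-1, -0.5]
h(-0.75) = -1.3125 < 0, so the root lies in [-1, -0.75]
h(-0.875) = -0.2031 < 0, so the root lies in [-1, -0.875]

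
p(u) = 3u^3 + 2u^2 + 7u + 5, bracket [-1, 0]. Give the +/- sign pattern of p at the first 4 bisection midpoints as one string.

+-++

m = -0.5, p(m) = 1.625 (+); new bracket [-1, -0.5]
m = -0.75, p(m) = -0.390625 (−); new bracket [-0.75, -0.5]
m = -0.625, p(m) = 0.673828 (+); new bracket [-0.75, -0.625]
m = -0.6875, p(m) = 0.158 (+); new bracket [-0.75, -0.6875]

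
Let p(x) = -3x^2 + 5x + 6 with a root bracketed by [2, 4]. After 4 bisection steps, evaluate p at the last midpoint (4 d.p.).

midpoint 3: p = -6 < 0 → [2, 3]
midpoint 2.5: p = -0.25 < 0 → [2, 2.5]
midpoint 2.25: p = 2.0625 > 0 → [2.25, 2.5]
midpoint 2.375: p = 0.9531 > 0 → [2.375, 2.5]

0.9531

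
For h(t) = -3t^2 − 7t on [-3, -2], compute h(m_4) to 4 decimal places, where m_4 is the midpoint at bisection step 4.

0.1445

midpoint -2.5: h = -1.25 < 0 → [-2.5, -2]
midpoint -2.25: h = 0.5625 > 0 → [-2.5, -2.25]
midpoint -2.375: h = -0.296875 < 0 → [-2.375, -2.25]
midpoint -2.3125: h = 0.1445 > 0 → [-2.375, -2.3125]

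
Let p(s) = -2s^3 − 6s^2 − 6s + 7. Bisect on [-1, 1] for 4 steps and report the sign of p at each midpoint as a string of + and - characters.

++-+

p(0) = 7 > 0, so the root lies in [0, 1]
p(0.5) = 2.25 > 0, so the root lies in [0.5, 1]
p(0.75) = -1.71875 < 0, so the root lies in [0.5, 0.75]
p(0.625) = 0.418 > 0, so the root lies in [0.625, 0.75]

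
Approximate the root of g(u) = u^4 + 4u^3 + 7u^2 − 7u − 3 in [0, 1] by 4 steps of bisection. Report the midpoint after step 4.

0.9375

midpoint 0.5: g = -4.1875 < 0 → [0.5, 1]
midpoint 0.75: g = -2.308594 < 0 → [0.75, 1]
midpoint 0.875: g = -0.499756 < 0 → [0.875, 1]
midpoint 0.9375: g = 0.6582 > 0 → [0.875, 0.9375]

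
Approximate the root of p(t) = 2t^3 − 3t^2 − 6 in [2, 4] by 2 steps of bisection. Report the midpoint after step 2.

2.5

p(3) = 21 > 0, so the root lies in [2, 3]
p(2.5) = 6.5 > 0, so the root lies in [2, 2.5]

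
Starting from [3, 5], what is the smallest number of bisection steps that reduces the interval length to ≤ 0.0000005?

Width after n steps is 2/2^n. Need 2^n ≥ 2/0.0000005 = 4000000.
2^21 = 2097152 < 4000000 ≤ 2^22 = 4194304, so n = 22.

22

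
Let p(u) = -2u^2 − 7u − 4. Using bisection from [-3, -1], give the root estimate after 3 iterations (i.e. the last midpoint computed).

-2.75

m = -2, p(m) = 2 (+); new bracket [-3, -2]
m = -2.5, p(m) = 1 (+); new bracket [-3, -2.5]
m = -2.75, p(m) = 0.125 (+); new bracket [-3, -2.75]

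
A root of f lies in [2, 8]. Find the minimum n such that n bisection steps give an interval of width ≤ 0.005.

11

Width after n steps is 6/2^n. Need 2^n ≥ 6/0.005 = 1200.
2^10 = 1024 < 1200 ≤ 2^11 = 2048, so n = 11.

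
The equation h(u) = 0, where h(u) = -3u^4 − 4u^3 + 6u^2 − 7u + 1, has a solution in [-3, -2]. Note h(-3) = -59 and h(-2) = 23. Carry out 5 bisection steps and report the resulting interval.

[-2.53125, -2.5]

m = -2.5, h(m) = 1.3125 (+); new bracket [-3, -2.5]
m = -2.75, h(m) = -22.761719 (−); new bracket [-2.75, -2.5]
m = -2.625, h(m) = -9.371826 (−); new bracket [-2.625, -2.5]
m = -2.5625, h(m) = -3.7115 (−); new bracket [-2.5625, -2.5]
m = -2.53125, h(m) = -1.1224 (−); new bracket [-2.53125, -2.5]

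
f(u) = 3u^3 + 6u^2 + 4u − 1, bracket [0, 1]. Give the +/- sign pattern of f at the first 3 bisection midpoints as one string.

m = 0.5, f(m) = 2.875 (+); new bracket [0, 0.5]
m = 0.25, f(m) = 0.421875 (+); new bracket [0, 0.25]
m = 0.125, f(m) = -0.400391 (−); new bracket [0.125, 0.25]

++-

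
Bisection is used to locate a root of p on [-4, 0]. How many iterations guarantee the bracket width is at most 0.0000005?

Width after n steps is 4/2^n. Need 2^n ≥ 4/0.0000005 = 8000000.
2^22 = 4194304 < 8000000 ≤ 2^23 = 8388608, so n = 23.

23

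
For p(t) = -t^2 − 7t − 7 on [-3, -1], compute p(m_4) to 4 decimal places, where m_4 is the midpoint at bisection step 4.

t = -2 gives p = 3, positive; keep [-2, -1]
t = -1.5 gives p = 1.25, positive; keep [-1.5, -1]
t = -1.25 gives p = 0.1875, positive; keep [-1.25, -1]
t = -1.125 gives p = -0.3906, negative; keep [-1.25, -1.125]

-0.3906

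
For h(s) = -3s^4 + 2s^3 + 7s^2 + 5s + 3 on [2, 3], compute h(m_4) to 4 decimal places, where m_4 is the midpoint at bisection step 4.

m = 2.5, h(m) = -26.6875 (−); new bracket [2, 2.5]
m = 2.25, h(m) = -4.417969 (−); new bracket [2, 2.25]
m = 2.125, h(m) = 3.253174 (+); new bracket [2.125, 2.25]
m = 2.1875, h(m) = -0.3245 (−); new bracket [2.125, 2.1875]

-0.3245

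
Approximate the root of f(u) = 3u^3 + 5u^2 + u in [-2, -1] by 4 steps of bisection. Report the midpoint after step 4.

midpoint -1.5: f = -0.375 < 0 → [-1.5, -1]
midpoint -1.25: f = 0.703125 > 0 → [-1.5, -1.25]
midpoint -1.375: f = 0.279297 > 0 → [-1.5, -1.375]
midpoint -1.4375: f = -0.0168 < 0 → [-1.4375, -1.375]

-1.4375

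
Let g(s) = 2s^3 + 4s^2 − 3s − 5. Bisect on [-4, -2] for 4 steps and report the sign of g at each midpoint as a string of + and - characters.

---+

s = -3 gives g = -14, negative; keep [-3, -2]
s = -2.5 gives g = -3.75, negative; keep [-2.5, -2]
s = -2.25 gives g = -0.78125, negative; keep [-2.25, -2]
s = -2.125 gives g = 0.2461, positive; keep [-2.25, -2.125]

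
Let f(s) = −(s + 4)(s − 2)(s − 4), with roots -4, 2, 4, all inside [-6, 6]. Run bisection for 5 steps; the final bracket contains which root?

f(0) = -32 < 0, so the root lies in [-6, 0]
f(-3) = -35 < 0, so the root lies in [-6, -3]
f(-4.5) = 27.625 > 0, so the root lies in [-4.5, -3]
f(-3.75) = -11.1406 < 0, so the root lies in [-4.5, -3.75]
f(-4.125) = 6.2207 > 0, so the root lies in [-4.125, -3.75]

-4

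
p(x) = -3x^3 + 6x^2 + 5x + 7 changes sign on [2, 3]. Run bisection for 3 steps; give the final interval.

[2.75, 2.875]

midpoint 2.5: p = 10.125 > 0 → [2.5, 3]
midpoint 2.75: p = 3.734375 > 0 → [2.75, 3]
midpoint 2.875: p = -0.322266 < 0 → [2.75, 2.875]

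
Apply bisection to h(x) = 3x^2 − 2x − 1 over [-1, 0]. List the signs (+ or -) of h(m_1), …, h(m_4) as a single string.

+-+-

midpoint -0.5: h = 0.75 > 0 → [-0.5, 0]
midpoint -0.25: h = -0.3125 < 0 → [-0.5, -0.25]
midpoint -0.375: h = 0.171875 > 0 → [-0.375, -0.25]
midpoint -0.3125: h = -0.082 < 0 → [-0.375, -0.3125]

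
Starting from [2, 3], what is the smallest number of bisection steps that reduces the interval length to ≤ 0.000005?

18

Width after n steps is 1/2^n. Need 2^n ≥ 1/0.000005 = 200000.
2^17 = 131072 < 200000 ≤ 2^18 = 262144, so n = 18.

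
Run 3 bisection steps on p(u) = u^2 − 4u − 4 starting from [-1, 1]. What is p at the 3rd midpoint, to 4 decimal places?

-0.4375

m = 0, p(m) = -4 (−); new bracket [-1, 0]
m = -0.5, p(m) = -1.75 (−); new bracket [-1, -0.5]
m = -0.75, p(m) = -0.4375 (−); new bracket [-1, -0.75]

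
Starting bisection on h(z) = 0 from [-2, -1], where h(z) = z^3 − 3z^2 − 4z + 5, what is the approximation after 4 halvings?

m = -1.5, h(m) = 0.875 (+); new bracket [-2, -1.5]
m = -1.75, h(m) = -2.546875 (−); new bracket [-1.75, -1.5]
m = -1.625, h(m) = -0.712891 (−); new bracket [-1.625, -1.5]
m = -1.5625, h(m) = 0.1111 (+); new bracket [-1.625, -1.5625]

-1.5625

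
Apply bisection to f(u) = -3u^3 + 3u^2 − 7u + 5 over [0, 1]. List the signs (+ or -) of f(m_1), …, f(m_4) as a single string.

f(0.5) = 1.875 > 0, so the root lies in [0.5, 1]
f(0.75) = 0.171875 > 0, so the root lies in [0.75, 1]
f(0.875) = -0.837891 < 0, so the root lies in [0.75, 0.875]
f(0.8125) = -0.3162 < 0, so the root lies in [0.75, 0.8125]

++--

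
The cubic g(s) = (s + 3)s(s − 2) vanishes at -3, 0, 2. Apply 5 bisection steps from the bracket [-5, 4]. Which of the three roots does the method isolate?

midpoint -0.5: g = 3.125 > 0 → [-5, -0.5]
midpoint -2.75: g = 3.265625 > 0 → [-5, -2.75]
midpoint -3.875: g = -19.919922 < 0 → [-3.875, -2.75]
midpoint -3.3125: g = -5.4993 < 0 → [-3.3125, -2.75]
midpoint -3.03125: g = -0.4766 < 0 → [-3.03125, -2.75]

-3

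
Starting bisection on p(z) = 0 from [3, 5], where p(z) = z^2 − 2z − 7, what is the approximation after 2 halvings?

z = 4 gives p = 1, positive; keep [3, 4]
z = 3.5 gives p = -1.75, negative; keep [3.5, 4]

3.5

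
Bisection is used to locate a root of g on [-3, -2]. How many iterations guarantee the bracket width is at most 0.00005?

Width after n steps is 1/2^n. Need 2^n ≥ 1/0.00005 = 20000.
2^14 = 16384 < 20000 ≤ 2^15 = 32768, so n = 15.

15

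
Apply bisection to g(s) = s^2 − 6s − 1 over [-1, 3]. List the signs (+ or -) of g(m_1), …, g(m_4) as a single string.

--++

s = 1 gives g = -6, negative; keep [-1, 1]
s = 0 gives g = -1, negative; keep [-1, 0]
s = -0.5 gives g = 2.25, positive; keep [-0.5, 0]
s = -0.25 gives g = 0.5625, positive; keep [-0.25, 0]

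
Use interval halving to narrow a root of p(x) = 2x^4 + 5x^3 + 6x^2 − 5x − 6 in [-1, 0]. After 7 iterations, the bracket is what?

m = -0.5, p(m) = -2.5 (−); new bracket [-1, -0.5]
m = -0.75, p(m) = -0.351562 (−); new bracket [-1, -0.75]
m = -0.875, p(m) = 0.791504 (+); new bracket [-0.875, -0.75]
m = -0.8125, p(m) = 0.2132 (+); new bracket [-0.8125, -0.75]
m = -0.78125, p(m) = -0.0708 (−); new bracket [-0.8125, -0.78125]
m = -0.796875, p(m) = 0.0708 (+); new bracket [-0.796875, -0.78125]
m = -0.7890625, p(m) = -0.0001 (−); new bracket [-0.796875, -0.7890625]

[-0.796875, -0.7890625]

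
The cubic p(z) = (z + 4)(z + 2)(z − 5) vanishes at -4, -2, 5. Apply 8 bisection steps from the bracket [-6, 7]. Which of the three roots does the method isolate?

5

z = 0.5 gives p = -50.625, negative; keep [0.5, 7]
z = 3.75 gives p = -55.703125, negative; keep [3.75, 7]
z = 5.375 gives p = 25.927734, positive; keep [3.75, 5.375]
z = 4.5625 gives p = -24.5837, negative; keep [4.5625, 5.375]
z = 4.96875 gives p = -1.9532, negative; keep [4.96875, 5.375]
z = 5.171875 gives p = 11.3059, positive; keep [4.96875, 5.171875]
z = 5.0703125 gives p = 4.5091, positive; keep [4.96875, 5.0703125]
z = 5.01953125 gives p = 1.2366, positive; keep [4.96875, 5.01953125]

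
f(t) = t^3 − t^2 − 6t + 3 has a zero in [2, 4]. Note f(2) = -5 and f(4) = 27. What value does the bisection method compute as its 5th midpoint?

2.8125

midpoint 3: f = 3 > 0 → [2, 3]
midpoint 2.5: f = -2.625 < 0 → [2.5, 3]
midpoint 2.75: f = -0.265625 < 0 → [2.75, 3]
midpoint 2.875: f = 1.248 > 0 → [2.75, 2.875]
midpoint 2.8125: f = 0.4622 > 0 → [2.75, 2.8125]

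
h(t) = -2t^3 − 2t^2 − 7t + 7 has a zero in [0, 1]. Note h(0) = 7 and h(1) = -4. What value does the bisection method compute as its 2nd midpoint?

0.75

t = 0.5 gives h = 2.75, positive; keep [0.5, 1]
t = 0.75 gives h = -0.21875, negative; keep [0.5, 0.75]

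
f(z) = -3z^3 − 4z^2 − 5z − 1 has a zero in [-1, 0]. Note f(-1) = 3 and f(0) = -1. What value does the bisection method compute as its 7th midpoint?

z = -0.5 gives f = 0.875, positive; keep [-0.5, 0]
z = -0.25 gives f = 0.046875, positive; keep [-0.25, 0]
z = -0.125 gives f = -0.431641, negative; keep [-0.25, -0.125]
z = -0.1875 gives f = -0.1833, negative; keep [-0.25, -0.1875]
z = -0.21875 gives f = -0.0663, negative; keep [-0.25, -0.21875]
z = -0.234375 gives f = -0.0092, negative; keep [-0.25, -0.234375]
z = -0.2421875 gives f = 0.0189, positive; keep [-0.2421875, -0.234375]

-0.2421875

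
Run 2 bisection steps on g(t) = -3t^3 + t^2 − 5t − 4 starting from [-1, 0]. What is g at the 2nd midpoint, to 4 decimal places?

1.5781

midpoint -0.5: g = -0.875 < 0 → [-1, -0.5]
midpoint -0.75: g = 1.578125 > 0 → [-0.75, -0.5]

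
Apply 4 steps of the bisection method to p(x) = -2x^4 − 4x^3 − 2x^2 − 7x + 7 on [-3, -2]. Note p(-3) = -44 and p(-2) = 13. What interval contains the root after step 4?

[-2.4375, -2.375]

p(-2.5) = -3.625 < 0, so the root lies in [-2.5, -2]
p(-2.25) = 6.929688 > 0, so the root lies in [-2.5, -2.25]
p(-2.375) = 2.296387 > 0, so the root lies in [-2.5, -2.375]
p(-2.4375) = -0.4922 < 0, so the root lies in [-2.4375, -2.375]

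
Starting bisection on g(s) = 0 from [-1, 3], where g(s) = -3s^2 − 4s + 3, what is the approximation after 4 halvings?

midpoint 1: g = -4 < 0 → [-1, 1]
midpoint 0: g = 3 > 0 → [0, 1]
midpoint 0.5: g = 0.25 > 0 → [0.5, 1]
midpoint 0.75: g = -1.6875 < 0 → [0.5, 0.75]

0.75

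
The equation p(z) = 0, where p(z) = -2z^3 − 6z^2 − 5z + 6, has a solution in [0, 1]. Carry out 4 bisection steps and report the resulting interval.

z = 0.5 gives p = 1.75, positive; keep [0.5, 1]
z = 0.75 gives p = -1.96875, negative; keep [0.5, 0.75]
z = 0.625 gives p = 0.042969, positive; keep [0.625, 0.75]
z = 0.6875 gives p = -0.9233, negative; keep [0.625, 0.6875]

[0.625, 0.6875]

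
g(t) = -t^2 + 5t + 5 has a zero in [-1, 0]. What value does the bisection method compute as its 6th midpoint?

t = -0.5 gives g = 2.25, positive; keep [-1, -0.5]
t = -0.75 gives g = 0.6875, positive; keep [-1, -0.75]
t = -0.875 gives g = -0.140625, negative; keep [-0.875, -0.75]
t = -0.8125 gives g = 0.2773, positive; keep [-0.875, -0.8125]
t = -0.84375 gives g = 0.0693, positive; keep [-0.875, -0.84375]
t = -0.859375 gives g = -0.0354, negative; keep [-0.859375, -0.84375]

-0.859375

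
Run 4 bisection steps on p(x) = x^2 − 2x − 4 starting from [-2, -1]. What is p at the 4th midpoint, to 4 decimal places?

p(-1.5) = 1.25 > 0, so the root lies in [-1.5, -1]
p(-1.25) = 0.0625 > 0, so the root lies in [-1.25, -1]
p(-1.125) = -0.484375 < 0, so the root lies in [-1.25, -1.125]
p(-1.1875) = -0.2148 < 0, so the root lies in [-1.25, -1.1875]

-0.2148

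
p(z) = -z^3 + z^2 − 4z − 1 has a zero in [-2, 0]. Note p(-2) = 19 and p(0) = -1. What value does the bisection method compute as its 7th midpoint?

m = -1, p(m) = 5 (+); new bracket [-1, 0]
m = -0.5, p(m) = 1.375 (+); new bracket [-0.5, 0]
m = -0.25, p(m) = 0.078125 (+); new bracket [-0.25, 0]
m = -0.125, p(m) = -0.4824 (−); new bracket [-0.25, -0.125]
m = -0.1875, p(m) = -0.2083 (−); new bracket [-0.25, -0.1875]
m = -0.21875, p(m) = -0.0667 (−); new bracket [-0.25, -0.21875]
m = -0.234375, p(m) = 0.0053 (+); new bracket [-0.234375, -0.21875]

-0.234375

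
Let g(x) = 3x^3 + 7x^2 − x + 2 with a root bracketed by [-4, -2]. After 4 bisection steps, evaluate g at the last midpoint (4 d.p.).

m = -3, g(m) = -13 (−); new bracket [-3, -2]
m = -2.5, g(m) = 1.375 (+); new bracket [-3, -2.5]
m = -2.75, g(m) = -4.703125 (−); new bracket [-2.75, -2.5]
m = -2.625, g(m) = -1.4043 (−); new bracket [-2.625, -2.5]

-1.4043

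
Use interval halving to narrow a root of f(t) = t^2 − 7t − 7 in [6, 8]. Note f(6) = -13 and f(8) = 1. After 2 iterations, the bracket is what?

t = 7 gives f = -7, negative; keep [7, 8]
t = 7.5 gives f = -3.25, negative; keep [7.5, 8]

[7.5, 8]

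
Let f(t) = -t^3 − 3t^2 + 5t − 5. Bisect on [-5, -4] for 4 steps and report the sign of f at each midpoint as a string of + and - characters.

f(-4.5) = 2.875 > 0, so the root lies in [-4.5, -4]
f(-4.25) = -3.671875 < 0, so the root lies in [-4.5, -4.25]
f(-4.375) = -0.556641 < 0, so the root lies in [-4.5, -4.375]
f(-4.4375) = 1.1189 > 0, so the root lies in [-4.4375, -4.375]

+--+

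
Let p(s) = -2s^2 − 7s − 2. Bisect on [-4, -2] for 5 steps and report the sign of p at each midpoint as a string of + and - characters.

s = -3 gives p = 1, positive; keep [-4, -3]
s = -3.5 gives p = -2, negative; keep [-3.5, -3]
s = -3.25 gives p = -0.375, negative; keep [-3.25, -3]
s = -3.125 gives p = 0.3438, positive; keep [-3.25, -3.125]
s = -3.1875 gives p = -0.0078, negative; keep [-3.1875, -3.125]

+--+-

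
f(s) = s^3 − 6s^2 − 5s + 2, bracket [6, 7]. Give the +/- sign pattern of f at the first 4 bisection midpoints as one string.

midpoint 6.5: f = -9.375 < 0 → [6.5, 7]
midpoint 6.75: f = 2.421875 > 0 → [6.5, 6.75]
midpoint 6.625: f = -3.693359 < 0 → [6.625, 6.75]
midpoint 6.6875: f = -0.6907 < 0 → [6.6875, 6.75]

-+--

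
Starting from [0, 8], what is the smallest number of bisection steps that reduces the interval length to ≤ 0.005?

Width after n steps is 8/2^n. Need 2^n ≥ 8/0.005 = 1600.
2^10 = 1024 < 1600 ≤ 2^11 = 2048, so n = 11.

11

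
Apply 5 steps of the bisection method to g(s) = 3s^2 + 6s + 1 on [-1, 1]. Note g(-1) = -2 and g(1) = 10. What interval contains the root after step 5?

s = 0 gives g = 1, positive; keep [-1, 0]
s = -0.5 gives g = -1.25, negative; keep [-0.5, 0]
s = -0.25 gives g = -0.3125, negative; keep [-0.25, 0]
s = -0.125 gives g = 0.2969, positive; keep [-0.25, -0.125]
s = -0.1875 gives g = -0.0195, negative; keep [-0.1875, -0.125]

[-0.1875, -0.125]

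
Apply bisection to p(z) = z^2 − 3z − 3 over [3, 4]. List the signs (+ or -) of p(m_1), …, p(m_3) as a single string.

--+

midpoint 3.5: p = -1.25 < 0 → [3.5, 4]
midpoint 3.75: p = -0.1875 < 0 → [3.75, 4]
midpoint 3.875: p = 0.390625 > 0 → [3.75, 3.875]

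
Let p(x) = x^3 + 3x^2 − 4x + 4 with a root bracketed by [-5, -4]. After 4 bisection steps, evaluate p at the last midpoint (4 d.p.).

-0.0730

midpoint -4.5: p = -8.375 < 0 → [-4.5, -4]
midpoint -4.25: p = -1.578125 < 0 → [-4.25, -4]
midpoint -4.125: p = 1.357422 > 0 → [-4.25, -4.125]
midpoint -4.1875: p = -0.073 < 0 → [-4.1875, -4.125]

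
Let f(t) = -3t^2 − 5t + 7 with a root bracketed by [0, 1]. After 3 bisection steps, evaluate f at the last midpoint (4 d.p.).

m = 0.5, f(m) = 3.75 (+); new bracket [0.5, 1]
m = 0.75, f(m) = 1.5625 (+); new bracket [0.75, 1]
m = 0.875, f(m) = 0.328125 (+); new bracket [0.875, 1]

0.3281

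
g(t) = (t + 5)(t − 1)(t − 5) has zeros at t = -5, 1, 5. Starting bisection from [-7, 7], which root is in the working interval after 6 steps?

-5

t = 0 gives g = 25, positive; keep [-7, 0]
t = -3.5 gives g = 57.375, positive; keep [-7, -3.5]
t = -5.25 gives g = -16.015625, negative; keep [-5.25, -3.5]
t = -4.375 gives g = 31.4941, positive; keep [-5.25, -4.375]
t = -4.8125 gives g = 10.6941, positive; keep [-5.25, -4.8125]
t = -5.03125 gives g = -1.8907, negative; keep [-5.03125, -4.8125]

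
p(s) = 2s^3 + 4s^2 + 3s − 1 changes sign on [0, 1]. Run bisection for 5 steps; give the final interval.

s = 0.5 gives p = 1.75, positive; keep [0, 0.5]
s = 0.25 gives p = 0.03125, positive; keep [0, 0.25]
s = 0.125 gives p = -0.558594, negative; keep [0.125, 0.25]
s = 0.1875 gives p = -0.2837, negative; keep [0.1875, 0.25]
s = 0.21875 gives p = -0.1314, negative; keep [0.21875, 0.25]

[0.21875, 0.25]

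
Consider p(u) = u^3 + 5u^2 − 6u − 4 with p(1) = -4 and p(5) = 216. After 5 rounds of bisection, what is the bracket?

midpoint 3: p = 50 > 0 → [1, 3]
midpoint 2: p = 12 > 0 → [1, 2]
midpoint 1.5: p = 1.625 > 0 → [1, 1.5]
midpoint 1.25: p = -1.7344 < 0 → [1.25, 1.5]
midpoint 1.375: p = -0.1973 < 0 → [1.375, 1.5]

[1.375, 1.5]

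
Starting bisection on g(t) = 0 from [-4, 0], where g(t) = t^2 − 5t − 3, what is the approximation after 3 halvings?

t = -2 gives g = 11, positive; keep [-2, 0]
t = -1 gives g = 3, positive; keep [-1, 0]
t = -0.5 gives g = -0.25, negative; keep [-1, -0.5]

-0.5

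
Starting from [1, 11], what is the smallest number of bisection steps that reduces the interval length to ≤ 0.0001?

Width after n steps is 10/2^n. Need 2^n ≥ 10/0.0001 = 100000.
2^16 = 65536 < 100000 ≤ 2^17 = 131072, so n = 17.

17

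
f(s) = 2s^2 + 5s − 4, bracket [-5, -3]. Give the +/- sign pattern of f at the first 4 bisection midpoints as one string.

m = -4, f(m) = 8 (+); new bracket [-4, -3]
m = -3.5, f(m) = 3 (+); new bracket [-3.5, -3]
m = -3.25, f(m) = 0.875 (+); new bracket [-3.25, -3]
m = -3.125, f(m) = -0.0938 (−); new bracket [-3.25, -3.125]

+++-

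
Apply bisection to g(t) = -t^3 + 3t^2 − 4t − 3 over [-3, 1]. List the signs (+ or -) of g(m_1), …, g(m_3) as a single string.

g(-1) = 5 > 0, so the root lies in [-1, 1]
g(0) = -3 < 0, so the root lies in [-1, 0]
g(-0.5) = -0.125 < 0, so the root lies in [-1, -0.5]

+--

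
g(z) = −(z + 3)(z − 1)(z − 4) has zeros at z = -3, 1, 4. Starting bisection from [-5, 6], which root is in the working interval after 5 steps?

-3

m = 0.5, g(m) = -6.125 (−); new bracket [-5, 0.5]
m = -2.25, g(m) = -15.234375 (−); new bracket [-5, -2.25]
m = -3.625, g(m) = 22.041016 (+); new bracket [-3.625, -2.25]
m = -2.9375, g(m) = -1.7073 (−); new bracket [-3.625, -2.9375]
m = -3.28125, g(m) = 8.7674 (+); new bracket [-3.28125, -2.9375]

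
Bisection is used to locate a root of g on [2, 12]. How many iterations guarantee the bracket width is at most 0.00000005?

Width after n steps is 10/2^n. Need 2^n ≥ 10/0.00000005 = 200000000.
2^27 = 134217728 < 200000000 ≤ 2^28 = 268435456, so n = 28.

28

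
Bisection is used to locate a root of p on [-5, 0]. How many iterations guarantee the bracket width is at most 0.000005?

20

Width after n steps is 5/2^n. Need 2^n ≥ 5/0.000005 = 1000000.
2^19 = 524288 < 1000000 ≤ 2^20 = 1048576, so n = 20.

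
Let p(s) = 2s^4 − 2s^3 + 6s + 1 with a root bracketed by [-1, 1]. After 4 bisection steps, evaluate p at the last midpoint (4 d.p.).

m = 0, p(m) = 1 (+); new bracket [-1, 0]
m = -0.5, p(m) = -1.625 (−); new bracket [-0.5, 0]
m = -0.25, p(m) = -0.460938 (−); new bracket [-0.25, 0]
m = -0.125, p(m) = 0.2544 (+); new bracket [-0.25, -0.125]

0.2544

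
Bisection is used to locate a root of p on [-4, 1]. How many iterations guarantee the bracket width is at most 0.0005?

14

Width after n steps is 5/2^n. Need 2^n ≥ 5/0.0005 = 10000.
2^13 = 8192 < 10000 ≤ 2^14 = 16384, so n = 14.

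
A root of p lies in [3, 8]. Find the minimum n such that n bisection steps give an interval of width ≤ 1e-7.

Width after n steps is 5/2^n. Need 2^n ≥ 5/1e-7 = 50000000.
2^25 = 33554432 < 50000000 ≤ 2^26 = 67108864, so n = 26.

26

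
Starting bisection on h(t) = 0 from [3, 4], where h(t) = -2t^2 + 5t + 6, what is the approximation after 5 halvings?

t = 3.5 gives h = -1, negative; keep [3, 3.5]
t = 3.25 gives h = 1.125, positive; keep [3.25, 3.5]
t = 3.375 gives h = 0.09375, positive; keep [3.375, 3.5]
t = 3.4375 gives h = -0.4453, negative; keep [3.375, 3.4375]
t = 3.40625 gives h = -0.1738, negative; keep [3.375, 3.40625]

3.40625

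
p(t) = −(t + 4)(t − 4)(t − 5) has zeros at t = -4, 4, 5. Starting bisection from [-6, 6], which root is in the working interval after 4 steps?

m = 0, p(m) = -80 (−); new bracket [-6, 0]
m = -3, p(m) = -56 (−); new bracket [-6, -3]
m = -4.5, p(m) = 40.375 (+); new bracket [-4.5, -3]
m = -3.75, p(m) = -16.9531 (−); new bracket [-4.5, -3.75]

-4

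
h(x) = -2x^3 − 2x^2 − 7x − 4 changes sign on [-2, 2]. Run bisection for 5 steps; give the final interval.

m = 0, h(m) = -4 (−); new bracket [-2, 0]
m = -1, h(m) = 3 (+); new bracket [-1, 0]
m = -0.5, h(m) = -0.75 (−); new bracket [-1, -0.5]
m = -0.75, h(m) = 0.9688 (+); new bracket [-0.75, -0.5]
m = -0.625, h(m) = 0.082 (+); new bracket [-0.625, -0.5]

[-0.625, -0.5]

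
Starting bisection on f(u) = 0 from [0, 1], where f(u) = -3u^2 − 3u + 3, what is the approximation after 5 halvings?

u = 0.5 gives f = 0.75, positive; keep [0.5, 1]
u = 0.75 gives f = -0.9375, negative; keep [0.5, 0.75]
u = 0.625 gives f = -0.046875, negative; keep [0.5, 0.625]
u = 0.5625 gives f = 0.3633, positive; keep [0.5625, 0.625]
u = 0.59375 gives f = 0.1611, positive; keep [0.59375, 0.625]

0.59375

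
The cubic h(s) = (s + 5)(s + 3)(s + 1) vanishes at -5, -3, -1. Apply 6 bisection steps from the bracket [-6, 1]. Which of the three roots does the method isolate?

midpoint -2.5: h = -1.875 < 0 → [-2.5, 1]
midpoint -0.75: h = 2.390625 > 0 → [-2.5, -0.75]
midpoint -1.625: h = -2.900391 < 0 → [-1.625, -0.75]
midpoint -1.1875: h = -1.2957 < 0 → [-1.1875, -0.75]
midpoint -0.96875: h = 0.2559 > 0 → [-1.1875, -0.96875]
midpoint -1.078125: h = -0.5889 < 0 → [-1.078125, -0.96875]

-1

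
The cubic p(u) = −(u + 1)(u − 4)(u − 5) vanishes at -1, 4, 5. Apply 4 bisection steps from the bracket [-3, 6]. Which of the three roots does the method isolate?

-1

midpoint 1.5: p = -21.875 < 0 → [-3, 1.5]
midpoint -0.75: p = -6.828125 < 0 → [-3, -0.75]
midpoint -1.875: p = 35.341797 > 0 → [-1.875, -0.75]
midpoint -1.3125: p = 10.4797 > 0 → [-1.3125, -0.75]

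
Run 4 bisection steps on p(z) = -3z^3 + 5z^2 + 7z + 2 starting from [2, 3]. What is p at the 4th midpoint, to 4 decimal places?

-1.3069

z = 2.5 gives p = 3.875, positive; keep [2.5, 3]
z = 2.75 gives p = -3.328125, negative; keep [2.5, 2.75]
z = 2.625 gives p = 0.564453, positive; keep [2.625, 2.75]
z = 2.6875 gives p = -1.3069, negative; keep [2.625, 2.6875]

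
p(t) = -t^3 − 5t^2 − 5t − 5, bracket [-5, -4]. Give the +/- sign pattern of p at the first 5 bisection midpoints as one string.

+++-+

p(-4.5) = 7.375 > 0, so the root lies in [-4.5, -4]
p(-4.25) = 2.703125 > 0, so the root lies in [-4.25, -4]
p(-4.125) = 0.736328 > 0, so the root lies in [-4.125, -4]
p(-4.0625) = -0.1599 < 0, so the root lies in [-4.125, -4.0625]
p(-4.09375) = 0.2811 > 0, so the root lies in [-4.09375, -4.0625]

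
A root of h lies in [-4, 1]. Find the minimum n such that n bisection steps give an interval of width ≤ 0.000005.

20

Width after n steps is 5/2^n. Need 2^n ≥ 5/0.000005 = 1000000.
2^19 = 524288 < 1000000 ≤ 2^20 = 1048576, so n = 20.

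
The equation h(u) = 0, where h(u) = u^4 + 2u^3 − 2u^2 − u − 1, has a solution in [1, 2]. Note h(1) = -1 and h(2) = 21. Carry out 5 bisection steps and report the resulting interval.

h(1.5) = 4.8125 > 0, so the root lies in [1, 1.5]
h(1.25) = 0.972656 > 0, so the root lies in [1, 1.25]
h(1.125) = -0.206787 < 0, so the root lies in [1.125, 1.25]
h(1.1875) = 0.3298 > 0, so the root lies in [1.125, 1.1875]
h(1.15625) = 0.0489 > 0, so the root lies in [1.125, 1.15625]

[1.125, 1.15625]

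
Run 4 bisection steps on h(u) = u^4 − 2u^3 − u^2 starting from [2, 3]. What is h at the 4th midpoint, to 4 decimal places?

midpoint 2.5: h = 1.5625 > 0 → [2, 2.5]
midpoint 2.25: h = -2.214844 < 0 → [2.25, 2.5]
midpoint 2.375: h = -0.616943 < 0 → [2.375, 2.5]
midpoint 2.4375: h = 0.3945 > 0 → [2.375, 2.4375]

0.3945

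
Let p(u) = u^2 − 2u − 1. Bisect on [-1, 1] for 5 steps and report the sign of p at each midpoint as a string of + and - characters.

midpoint 0: p = -1 < 0 → [-1, 0]
midpoint -0.5: p = 0.25 > 0 → [-0.5, 0]
midpoint -0.25: p = -0.4375 < 0 → [-0.5, -0.25]
midpoint -0.375: p = -0.1094 < 0 → [-0.5, -0.375]
midpoint -0.4375: p = 0.0664 > 0 → [-0.4375, -0.375]

-+--+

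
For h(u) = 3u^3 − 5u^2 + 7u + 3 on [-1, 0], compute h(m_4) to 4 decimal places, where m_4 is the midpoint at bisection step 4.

0.2327

u = -0.5 gives h = -2.125, negative; keep [-0.5, 0]
u = -0.25 gives h = 0.890625, positive; keep [-0.5, -0.25]
u = -0.375 gives h = -0.486328, negative; keep [-0.375, -0.25]
u = -0.3125 gives h = 0.2327, positive; keep [-0.375, -0.3125]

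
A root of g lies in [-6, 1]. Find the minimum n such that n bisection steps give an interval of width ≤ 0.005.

Width after n steps is 7/2^n. Need 2^n ≥ 7/0.005 = 1400.
2^10 = 1024 < 1400 ≤ 2^11 = 2048, so n = 11.

11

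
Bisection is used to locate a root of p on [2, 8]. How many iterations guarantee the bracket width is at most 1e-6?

Width after n steps is 6/2^n. Need 2^n ≥ 6/1e-6 = 6000000.
2^22 = 4194304 < 6000000 ≤ 2^23 = 8388608, so n = 23.

23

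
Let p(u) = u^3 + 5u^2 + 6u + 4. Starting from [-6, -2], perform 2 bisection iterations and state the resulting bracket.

[-4, -3]

u = -4 gives p = -4, negative; keep [-4, -2]
u = -3 gives p = 4, positive; keep [-4, -3]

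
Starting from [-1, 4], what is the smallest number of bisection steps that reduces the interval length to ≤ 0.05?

7

Width after n steps is 5/2^n. Need 2^n ≥ 5/0.05 = 100.
2^6 = 64 < 100 ≤ 2^7 = 128, so n = 7.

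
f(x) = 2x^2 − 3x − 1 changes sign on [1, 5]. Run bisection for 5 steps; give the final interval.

[1.75, 1.875]

midpoint 3: f = 8 > 0 → [1, 3]
midpoint 2: f = 1 > 0 → [1, 2]
midpoint 1.5: f = -1 < 0 → [1.5, 2]
midpoint 1.75: f = -0.125 < 0 → [1.75, 2]
midpoint 1.875: f = 0.4062 > 0 → [1.75, 1.875]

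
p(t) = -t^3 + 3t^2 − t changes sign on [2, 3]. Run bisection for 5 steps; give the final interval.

m = 2.5, p(m) = 0.625 (+); new bracket [2.5, 3]
m = 2.75, p(m) = -0.859375 (−); new bracket [2.5, 2.75]
m = 2.625, p(m) = -0.041016 (−); new bracket [2.5, 2.625]
m = 2.5625, p(m) = 0.3103 (+); new bracket [2.5625, 2.625]
m = 2.59375, p(m) = 0.1393 (+); new bracket [2.59375, 2.625]

[2.59375, 2.625]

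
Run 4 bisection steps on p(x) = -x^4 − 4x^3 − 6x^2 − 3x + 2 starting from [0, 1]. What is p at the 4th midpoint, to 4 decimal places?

0.3450

p(0.5) = -1.5625 < 0, so the root lies in [0, 0.5]
p(0.25) = 0.808594 > 0, so the root lies in [0.25, 0.5]
p(0.375) = -0.199463 < 0, so the root lies in [0.25, 0.375]
p(0.3125) = 0.345 > 0, so the root lies in [0.3125, 0.375]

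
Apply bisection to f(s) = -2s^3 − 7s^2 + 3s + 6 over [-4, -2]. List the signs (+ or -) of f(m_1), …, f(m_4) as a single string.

--+-

midpoint -3: f = -12 < 0 → [-4, -3]
midpoint -3.5: f = -4.5 < 0 → [-4, -3.5]
midpoint -3.75: f = 1.78125 > 0 → [-3.75, -3.5]
midpoint -3.625: f = -1.5898 < 0 → [-3.75, -3.625]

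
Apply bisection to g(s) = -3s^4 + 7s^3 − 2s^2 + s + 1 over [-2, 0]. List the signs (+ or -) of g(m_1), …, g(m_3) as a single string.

s = -1 gives g = -12, negative; keep [-1, 0]
s = -0.5 gives g = -1.0625, negative; keep [-0.5, 0]
s = -0.25 gives g = 0.503906, positive; keep [-0.5, -0.25]

--+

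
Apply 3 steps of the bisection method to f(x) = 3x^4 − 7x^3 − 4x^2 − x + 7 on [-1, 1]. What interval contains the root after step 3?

m = 0, f(m) = 7 (+); new bracket [0, 1]
m = 0.5, f(m) = 4.8125 (+); new bracket [0.5, 1]
m = 0.75, f(m) = 1.996094 (+); new bracket [0.75, 1]

[0.75, 1]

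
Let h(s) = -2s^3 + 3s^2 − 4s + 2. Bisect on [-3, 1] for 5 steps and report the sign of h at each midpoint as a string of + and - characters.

midpoint -1: h = 11 > 0 → [-1, 1]
midpoint 0: h = 2 > 0 → [0, 1]
midpoint 0.5: h = 0.5 > 0 → [0.5, 1]
midpoint 0.75: h = -0.1562 < 0 → [0.5, 0.75]
midpoint 0.625: h = 0.1836 > 0 → [0.625, 0.75]

+++-+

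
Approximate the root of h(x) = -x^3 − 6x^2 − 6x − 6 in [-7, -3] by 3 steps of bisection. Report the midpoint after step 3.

-5.5

m = -5, h(m) = -1 (−); new bracket [-7, -5]
m = -6, h(m) = 30 (+); new bracket [-6, -5]
m = -5.5, h(m) = 11.875 (+); new bracket [-5.5, -5]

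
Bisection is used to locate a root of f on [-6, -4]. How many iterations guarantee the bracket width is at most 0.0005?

12

Width after n steps is 2/2^n. Need 2^n ≥ 2/0.0005 = 4000.
2^11 = 2048 < 4000 ≤ 2^12 = 4096, so n = 12.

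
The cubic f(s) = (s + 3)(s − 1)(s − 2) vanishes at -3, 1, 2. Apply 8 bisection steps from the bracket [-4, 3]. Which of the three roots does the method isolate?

-3

midpoint -0.5: f = 9.375 > 0 → [-4, -0.5]
midpoint -2.25: f = 10.359375 > 0 → [-4, -2.25]
midpoint -3.125: f = -2.642578 < 0 → [-3.125, -2.25]
midpoint -2.6875: f = 5.4016 > 0 → [-3.125, -2.6875]
midpoint -2.90625: f = 1.7967 > 0 → [-3.125, -2.90625]
midpoint -3.015625: f = -0.3147 < 0 → [-3.015625, -2.90625]
midpoint -2.9609375: f = 0.7676 > 0 → [-3.015625, -2.9609375]
midpoint -2.98828125: f = 0.2331 > 0 → [-3.015625, -2.98828125]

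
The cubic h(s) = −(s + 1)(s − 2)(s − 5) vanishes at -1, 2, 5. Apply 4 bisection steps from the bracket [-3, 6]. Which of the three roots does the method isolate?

-1

midpoint 1.5: h = -4.375 < 0 → [-3, 1.5]
midpoint -0.75: h = -3.953125 < 0 → [-3, -0.75]
midpoint -1.875: h = 23.310547 > 0 → [-1.875, -0.75]
midpoint -1.3125: h = 6.5344 > 0 → [-1.3125, -0.75]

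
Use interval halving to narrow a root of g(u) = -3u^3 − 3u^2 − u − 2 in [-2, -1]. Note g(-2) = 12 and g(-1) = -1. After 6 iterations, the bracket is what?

[-1.203125, -1.1875]

u = -1.5 gives g = 2.875, positive; keep [-1.5, -1]
u = -1.25 gives g = 0.421875, positive; keep [-1.25, -1]
u = -1.125 gives g = -0.400391, negative; keep [-1.25, -1.125]
u = -1.1875 gives g = -0.0193, negative; keep [-1.25, -1.1875]
u = -1.21875 gives g = 0.1935, positive; keep [-1.21875, -1.1875]
u = -1.203125 gives g = 0.0852, positive; keep [-1.203125, -1.1875]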